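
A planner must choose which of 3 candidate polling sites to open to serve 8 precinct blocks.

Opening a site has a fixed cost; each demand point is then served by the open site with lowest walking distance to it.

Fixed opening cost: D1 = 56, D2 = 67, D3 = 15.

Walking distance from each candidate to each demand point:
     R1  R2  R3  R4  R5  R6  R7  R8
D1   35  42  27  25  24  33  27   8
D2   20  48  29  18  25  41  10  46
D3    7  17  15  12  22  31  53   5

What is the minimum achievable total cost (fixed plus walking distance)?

177

Open {D3}: assign each demand point to its cheapest open site.
  R1→D3 7, R2→D3 17, R3→D3 15, R4→D3 12, R5→D3 22, R6→D3 31, R7→D3 53, R8→D3 5
  walking distance 162, fixed 15 → total 177.
Compare {D2, D3}: walking distance 119 + fixed 82 = 201.
Compare {D1, D3}: walking distance 136 + fixed 71 = 207.
Compare {D1, D2, D3}: walking distance 119 + fixed 138 = 257.
All other subsets cost ≥ 201. Minimum total cost: 177.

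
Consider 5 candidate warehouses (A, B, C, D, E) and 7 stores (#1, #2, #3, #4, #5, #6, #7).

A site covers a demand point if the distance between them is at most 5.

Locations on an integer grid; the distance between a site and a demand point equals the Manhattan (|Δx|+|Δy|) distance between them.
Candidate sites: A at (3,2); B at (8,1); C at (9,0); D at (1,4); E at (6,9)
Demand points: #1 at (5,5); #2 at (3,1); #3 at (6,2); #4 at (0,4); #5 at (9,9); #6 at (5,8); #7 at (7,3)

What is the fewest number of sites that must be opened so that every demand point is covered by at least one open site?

2

Coverage sets (demand points within 5 of each site):
  A: {#1, #2, #3, #4, #7}
  B: {#2, #3, #7}
  C: {#3, #7}
  D: {#1, #2, #4}
  E: {#1, #5, #6}
No single site covers all 7 demand points.
But {A, E} covers everything, so the minimum is 2.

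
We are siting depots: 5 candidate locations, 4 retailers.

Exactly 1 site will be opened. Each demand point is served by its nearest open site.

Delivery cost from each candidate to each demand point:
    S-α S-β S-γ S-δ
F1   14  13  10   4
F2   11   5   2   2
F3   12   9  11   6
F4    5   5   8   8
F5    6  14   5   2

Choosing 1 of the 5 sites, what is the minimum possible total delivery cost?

Open {F2}.
  S-α→F2 11, S-β→F2 5, S-γ→F2 2, S-δ→F2 2  ⇒ total 20.
Compare {F4}: total 26.
Compare {F5}: total 27.
No size-1 selection does better; minimum is 20.

20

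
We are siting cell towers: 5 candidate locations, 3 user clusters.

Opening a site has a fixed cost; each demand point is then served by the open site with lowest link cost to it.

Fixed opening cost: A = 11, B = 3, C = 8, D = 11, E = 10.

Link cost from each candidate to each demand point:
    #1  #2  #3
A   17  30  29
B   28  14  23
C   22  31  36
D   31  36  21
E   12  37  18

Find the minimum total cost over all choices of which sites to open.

Open {B, E}: assign each demand point to its cheapest open site.
  #1→E 12, #2→B 14, #3→E 18
  link cost 44, fixed 13 → total 57.
Compare {B, C, E}: link cost 44 + fixed 21 = 65.
Compare {B}: link cost 65 + fixed 3 = 68.
Compare {A, B}: link cost 54 + fixed 14 = 68.
All other subsets cost ≥ 65. Minimum total cost: 57.

57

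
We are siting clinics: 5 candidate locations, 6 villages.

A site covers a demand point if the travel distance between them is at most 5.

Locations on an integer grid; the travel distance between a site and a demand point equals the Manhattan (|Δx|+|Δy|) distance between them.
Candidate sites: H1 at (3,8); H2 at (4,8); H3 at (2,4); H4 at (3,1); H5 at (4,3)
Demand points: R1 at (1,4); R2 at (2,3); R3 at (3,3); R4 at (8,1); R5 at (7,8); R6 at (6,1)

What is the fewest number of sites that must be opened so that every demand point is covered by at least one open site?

Coverage sets (demand points within 5 of each site):
  H1: {R3, R5}
  H2: {R5}
  H3: {R1, R2, R3}
  H4: {R1, R2, R3, R4, R6}
  H5: {R1, R2, R3, R6}
No single site covers all 6 demand points.
But {H1, H4} covers everything, so the minimum is 2.

2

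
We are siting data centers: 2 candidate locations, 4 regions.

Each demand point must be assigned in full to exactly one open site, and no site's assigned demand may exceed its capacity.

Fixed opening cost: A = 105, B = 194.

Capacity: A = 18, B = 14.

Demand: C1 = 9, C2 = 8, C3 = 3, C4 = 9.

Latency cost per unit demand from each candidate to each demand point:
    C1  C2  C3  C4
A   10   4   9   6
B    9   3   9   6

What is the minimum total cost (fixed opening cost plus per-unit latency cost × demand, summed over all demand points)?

Open {A, B}; cheapest assignment that respects the capacities:
  A (cap 18, load 17): C2, C4 — cost 8×4 + 9×6 = 86
  B (cap 14, load 12): C1, C3 — cost 9×9 + 3×9 = 108
  Shipping 194, fixed 299 → total 493.
  Any other capacity-feasible assignment to {A, B} ships for at least 194.
Total demand is 29 and no other set of sites has combined capacity ≥ 29, so {A, B} is the only feasible choice of open sites. Minimum: 493.

493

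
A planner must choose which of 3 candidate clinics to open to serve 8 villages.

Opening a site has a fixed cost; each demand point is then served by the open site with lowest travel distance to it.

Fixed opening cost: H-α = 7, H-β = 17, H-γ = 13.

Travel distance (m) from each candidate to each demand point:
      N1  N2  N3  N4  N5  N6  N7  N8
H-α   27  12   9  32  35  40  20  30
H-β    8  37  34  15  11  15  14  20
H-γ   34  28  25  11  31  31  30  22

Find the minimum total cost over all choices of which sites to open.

128

Open {H-α, H-β}: assign each demand point to its cheapest open site.
  N1→H-β 8, N2→H-α 12, N3→H-α 9, N4→H-β 15, N5→H-β 11, N6→H-β 15, N7→H-β 14, N8→H-β 20
  travel distance 104, fixed 24 → total 128.
Compare {H-α, H-β, H-γ}: travel distance 100 + fixed 37 = 137.
Compare {H-β, H-γ}: travel distance 132 + fixed 30 = 162.
Compare {H-β}: travel distance 154 + fixed 17 = 171.
All other subsets cost ≥ 137. Minimum total cost: 128.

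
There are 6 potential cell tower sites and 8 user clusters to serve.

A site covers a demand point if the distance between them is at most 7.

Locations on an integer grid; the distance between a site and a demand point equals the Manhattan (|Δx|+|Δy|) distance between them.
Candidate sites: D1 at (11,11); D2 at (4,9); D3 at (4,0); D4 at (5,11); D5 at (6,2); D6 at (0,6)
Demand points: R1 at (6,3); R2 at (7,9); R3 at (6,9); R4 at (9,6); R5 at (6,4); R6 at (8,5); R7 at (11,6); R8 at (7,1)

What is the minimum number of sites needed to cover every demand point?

Coverage sets (demand points within 7 of each site):
  D1: {R2, R3, R4, R7}
  D2: {R2, R3, R5}
  D3: {R1, R5, R8}
  D4: {R2, R3}
  D5: {R1, R3, R4, R5, R6, R8}
  D6: {}
No single site covers all 8 demand points.
But {D1, D5} covers everything, so the minimum is 2.

2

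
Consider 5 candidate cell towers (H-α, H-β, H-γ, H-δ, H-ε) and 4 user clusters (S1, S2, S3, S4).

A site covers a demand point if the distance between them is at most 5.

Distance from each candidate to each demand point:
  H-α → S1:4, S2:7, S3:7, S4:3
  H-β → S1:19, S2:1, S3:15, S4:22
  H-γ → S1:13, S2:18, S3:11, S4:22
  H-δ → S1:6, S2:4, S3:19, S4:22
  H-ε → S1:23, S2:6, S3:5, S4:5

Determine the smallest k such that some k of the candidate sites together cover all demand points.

3

Coverage sets (demand points within 5 of each site):
  H-α: {S1, S4}
  H-β: {S2}
  H-γ: {}
  H-δ: {S2}
  H-ε: {S3, S4}
No 2 sites suffice: every size-2 union leaves at least one demand point uncovered.
But {H-α, H-β, H-ε} covers everything, so the minimum is 3.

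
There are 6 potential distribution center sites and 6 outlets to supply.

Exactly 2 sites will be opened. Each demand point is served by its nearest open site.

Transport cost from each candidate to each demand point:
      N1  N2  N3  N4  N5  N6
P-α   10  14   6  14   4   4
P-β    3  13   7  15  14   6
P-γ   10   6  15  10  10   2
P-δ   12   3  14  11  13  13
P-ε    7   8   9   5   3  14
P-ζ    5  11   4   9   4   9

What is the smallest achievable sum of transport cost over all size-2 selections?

30

Open {P-γ, P-ζ}.
  N1→P-ζ 5, N2→P-γ 6, N3→P-ζ 4, N4→P-ζ 9, N5→P-ζ 4, N6→P-γ 2  ⇒ total 30.
Compare {P-β, P-ε}: total 32.
Compare {P-γ, P-ε}: total 32.
No size-2 selection does better; minimum is 30.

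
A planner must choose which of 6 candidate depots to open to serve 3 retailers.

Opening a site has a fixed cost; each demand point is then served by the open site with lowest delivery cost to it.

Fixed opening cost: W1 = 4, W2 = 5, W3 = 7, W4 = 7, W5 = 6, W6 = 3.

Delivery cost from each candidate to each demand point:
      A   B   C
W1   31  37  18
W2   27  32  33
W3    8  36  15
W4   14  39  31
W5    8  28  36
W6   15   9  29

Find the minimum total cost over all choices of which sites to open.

Open {W3, W6}: assign each demand point to its cheapest open site.
  A→W3 8, B→W6 9, C→W3 15
  delivery cost 32, fixed 10 → total 42.
Compare {W1, W3, W6}: delivery cost 32 + fixed 14 = 46.
Compare {W2, W3, W6}: delivery cost 32 + fixed 15 = 47.
Compare {W1, W5, W6}: delivery cost 35 + fixed 13 = 48.
All other subsets cost ≥ 46. Minimum total cost: 42.

42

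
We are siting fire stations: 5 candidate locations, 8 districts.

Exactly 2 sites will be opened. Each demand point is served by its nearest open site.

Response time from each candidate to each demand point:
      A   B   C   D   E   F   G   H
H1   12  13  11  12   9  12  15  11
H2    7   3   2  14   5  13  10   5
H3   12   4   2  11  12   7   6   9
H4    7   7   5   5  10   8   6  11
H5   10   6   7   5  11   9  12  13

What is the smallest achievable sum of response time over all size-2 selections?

41

Open {H2, H4}.
  A→H2 7, B→H2 3, C→H2 2, D→H4 5, E→H2 5, F→H4 8, G→H4 6, H→H2 5  ⇒ total 41.
Compare {H2, H3}: total 46.
Compare {H2, H5}: total 46.
No size-2 selection does better; minimum is 41.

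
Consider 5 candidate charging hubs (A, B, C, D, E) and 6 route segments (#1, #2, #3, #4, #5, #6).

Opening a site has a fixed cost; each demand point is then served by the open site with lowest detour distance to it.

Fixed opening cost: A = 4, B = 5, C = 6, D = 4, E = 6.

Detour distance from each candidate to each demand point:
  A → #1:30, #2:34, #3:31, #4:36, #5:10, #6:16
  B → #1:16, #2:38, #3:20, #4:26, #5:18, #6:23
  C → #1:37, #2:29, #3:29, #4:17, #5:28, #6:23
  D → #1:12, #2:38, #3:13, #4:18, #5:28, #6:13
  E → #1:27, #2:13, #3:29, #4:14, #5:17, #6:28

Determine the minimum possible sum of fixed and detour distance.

89

Open {A, D, E}: assign each demand point to its cheapest open site.
  #1→D 12, #2→E 13, #3→D 13, #4→E 14, #5→A 10, #6→D 13
  detour distance 75, fixed 14 → total 89.
Compare {D, E}: detour distance 82 + fixed 10 = 92.
Compare {A, B, D, E}: detour distance 75 + fixed 19 = 94.
Compare {A, C, D, E}: detour distance 75 + fixed 20 = 95.
All other subsets cost ≥ 92. Minimum total cost: 89.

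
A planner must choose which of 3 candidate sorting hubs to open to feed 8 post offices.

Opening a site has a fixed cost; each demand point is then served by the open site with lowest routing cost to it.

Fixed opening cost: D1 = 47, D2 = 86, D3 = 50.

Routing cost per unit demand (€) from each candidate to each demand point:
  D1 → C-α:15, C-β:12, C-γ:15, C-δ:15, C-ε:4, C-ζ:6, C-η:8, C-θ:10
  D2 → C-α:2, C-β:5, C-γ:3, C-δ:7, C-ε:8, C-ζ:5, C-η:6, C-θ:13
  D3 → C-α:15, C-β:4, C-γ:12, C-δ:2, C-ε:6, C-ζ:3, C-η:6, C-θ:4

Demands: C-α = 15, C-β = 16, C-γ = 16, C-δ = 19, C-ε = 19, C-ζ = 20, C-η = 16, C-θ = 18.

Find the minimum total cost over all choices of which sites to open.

658

Open {D2, D3}: assign each demand point to its cheapest open site.
  C-α→D2 15×2=30, C-β→D3 16×4=64, C-γ→D2 16×3=48, C-δ→D3 19×2=38, C-ε→D3 19×6=114, C-ζ→D3 20×3=60, C-η→D2 16×6=96, C-θ→D3 18×4=72
  routing cost 522, fixed 136 → total 658.
Compare {D1, D2, D3}: routing cost 484 + fixed 183 = 667.
Compare {D1, D2}: routing cost 743 + fixed 133 = 876.
Compare {D3}: routing cost 861 + fixed 50 = 911.
All other subsets cost ≥ 667. Minimum total cost: 658.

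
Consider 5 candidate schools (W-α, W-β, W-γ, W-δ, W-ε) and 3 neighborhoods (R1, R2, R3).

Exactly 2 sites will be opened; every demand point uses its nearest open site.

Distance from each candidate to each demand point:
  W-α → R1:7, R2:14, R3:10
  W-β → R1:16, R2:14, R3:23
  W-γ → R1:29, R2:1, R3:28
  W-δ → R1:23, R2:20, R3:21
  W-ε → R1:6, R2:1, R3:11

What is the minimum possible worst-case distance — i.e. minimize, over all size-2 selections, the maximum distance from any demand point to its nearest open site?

Open {W-α, W-γ}.
  Farthest demand point is R3 at distance 10 (to W-α); all others are ≤ 10.
With {W-α, W-ε} the worst case is 10.
With {W-β, W-ε} the worst case is 11.
No size-2 selection achieves below 10.

10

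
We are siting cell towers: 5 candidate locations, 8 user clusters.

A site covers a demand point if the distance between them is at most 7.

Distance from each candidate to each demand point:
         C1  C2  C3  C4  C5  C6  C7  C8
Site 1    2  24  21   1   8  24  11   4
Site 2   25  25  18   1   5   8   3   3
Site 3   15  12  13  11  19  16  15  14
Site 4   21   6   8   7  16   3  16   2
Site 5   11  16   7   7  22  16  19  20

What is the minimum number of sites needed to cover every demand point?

Coverage sets (demand points within 7 of each site):
  Site 1: {C1, C4, C8}
  Site 2: {C4, C5, C7, C8}
  Site 3: {}
  Site 4: {C2, C4, C6, C8}
  Site 5: {C3, C4}
No 3 sites suffice: every size-3 union leaves at least one demand point uncovered.
But {Site 1, Site 2, Site 4, Site 5} covers everything, so the minimum is 4.

4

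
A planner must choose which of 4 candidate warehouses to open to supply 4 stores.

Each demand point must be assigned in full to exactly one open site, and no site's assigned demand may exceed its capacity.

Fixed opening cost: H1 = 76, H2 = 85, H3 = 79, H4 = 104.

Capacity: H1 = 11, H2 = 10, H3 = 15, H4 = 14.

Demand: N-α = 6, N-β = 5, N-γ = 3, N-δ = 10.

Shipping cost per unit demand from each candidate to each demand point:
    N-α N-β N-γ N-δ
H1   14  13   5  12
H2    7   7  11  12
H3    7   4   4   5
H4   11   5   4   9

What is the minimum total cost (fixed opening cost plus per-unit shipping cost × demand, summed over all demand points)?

309

Open {H2, H3}; cheapest assignment that respects the capacities:
  H2 (cap 10, load 9): N-α, N-γ — cost 6×7 + 3×11 = 75
  H3 (cap 15, load 15): N-β, N-δ — cost 5×4 + 10×5 = 70
  Shipping 145, fixed 164 → total 309.
  Any other capacity-feasible assignment to {H2, H3} ships for at least 145.
Compare {H1, H3}: its best feasible assignment gives total 324.
Compare {H3, H4}: its best feasible assignment gives total 331.
Every other set of open sites that can feasibly serve all demand totals ≥ 324 even under its best assignment. Minimum: 309.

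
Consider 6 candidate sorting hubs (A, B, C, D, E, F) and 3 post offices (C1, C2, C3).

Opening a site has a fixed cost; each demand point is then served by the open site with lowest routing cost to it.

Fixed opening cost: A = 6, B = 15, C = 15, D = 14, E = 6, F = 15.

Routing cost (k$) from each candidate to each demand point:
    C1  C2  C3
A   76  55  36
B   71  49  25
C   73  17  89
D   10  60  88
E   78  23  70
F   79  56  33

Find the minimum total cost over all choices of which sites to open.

Open {B, D, E}: assign each demand point to its cheapest open site.
  C1→D 10, C2→E 23, C3→B 25
  routing cost 58, fixed 35 → total 93.
Compare {A, D, E}: routing cost 69 + fixed 26 = 95.
Compare {B, C, D}: routing cost 52 + fixed 44 = 96.
Compare {A, C, D}: routing cost 63 + fixed 35 = 98.
All other subsets cost ≥ 95. Minimum total cost: 93.

93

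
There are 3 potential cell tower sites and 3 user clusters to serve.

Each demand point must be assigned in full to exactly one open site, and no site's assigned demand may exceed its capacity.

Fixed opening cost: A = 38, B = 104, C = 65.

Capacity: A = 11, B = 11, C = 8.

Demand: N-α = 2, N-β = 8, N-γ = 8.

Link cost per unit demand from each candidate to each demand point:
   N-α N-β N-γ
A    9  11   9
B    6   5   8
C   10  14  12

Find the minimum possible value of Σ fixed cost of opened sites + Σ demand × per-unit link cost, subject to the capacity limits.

Open {A, B}; cheapest assignment that respects the capacities:
  A (cap 11, load 8): N-γ — cost 8×9 = 72
  B (cap 11, load 10): N-α, N-β — cost 2×6 + 8×5 = 52
  Shipping 124, fixed 142 → total 266.
  Any other capacity-feasible assignment to {A, B} ships for at least 124.
Compare {A, C}: its best feasible assignment gives total 305.
Compare {B, C}: its best feasible assignment gives total 317.
Every other set of open sites that can feasibly serve all demand totals ≥ 305 even under its best assignment. Minimum: 266.

266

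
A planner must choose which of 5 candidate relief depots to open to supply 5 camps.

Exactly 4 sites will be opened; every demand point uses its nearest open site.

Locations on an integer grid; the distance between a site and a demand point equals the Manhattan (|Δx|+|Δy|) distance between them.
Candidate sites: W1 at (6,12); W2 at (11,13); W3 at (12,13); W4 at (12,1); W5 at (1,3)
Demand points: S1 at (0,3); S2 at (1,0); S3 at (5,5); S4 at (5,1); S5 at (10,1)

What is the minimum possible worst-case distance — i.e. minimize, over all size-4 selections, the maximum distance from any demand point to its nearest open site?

6

Open {W1, W2, W4, W5}.
  Farthest demand point is S3 at distance 6 (to W5); all others are ≤ 6.
With {W1, W3, W4, W5} the worst case is 6.
With {W2, W3, W4, W5} the worst case is 6.
No size-4 selection achieves below 6.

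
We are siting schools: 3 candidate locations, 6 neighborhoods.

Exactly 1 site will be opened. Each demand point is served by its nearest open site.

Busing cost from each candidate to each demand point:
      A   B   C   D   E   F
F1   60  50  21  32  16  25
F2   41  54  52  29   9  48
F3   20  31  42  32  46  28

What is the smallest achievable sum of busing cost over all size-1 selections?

199

Open {F3}.
  A→F3 20, B→F3 31, C→F3 42, D→F3 32, E→F3 46, F→F3 28  ⇒ total 199.
Compare {F1}: total 204.
Compare {F2}: total 233.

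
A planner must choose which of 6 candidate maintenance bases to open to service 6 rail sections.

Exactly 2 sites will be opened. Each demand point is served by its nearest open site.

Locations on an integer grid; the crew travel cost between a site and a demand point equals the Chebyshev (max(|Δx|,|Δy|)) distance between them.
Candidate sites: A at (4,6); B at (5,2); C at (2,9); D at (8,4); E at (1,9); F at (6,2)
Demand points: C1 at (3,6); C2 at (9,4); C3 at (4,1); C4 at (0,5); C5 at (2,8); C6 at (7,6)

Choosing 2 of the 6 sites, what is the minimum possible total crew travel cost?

Open {A, D}.
  C1→A 1, C2→D 1, C3→D 4, C4→A 4, C5→A 2, C6→D 2  ⇒ total 14.
Compare {A, B}: total 15.
Compare {A, F}: total 15.
No size-2 selection does better; minimum is 14.

14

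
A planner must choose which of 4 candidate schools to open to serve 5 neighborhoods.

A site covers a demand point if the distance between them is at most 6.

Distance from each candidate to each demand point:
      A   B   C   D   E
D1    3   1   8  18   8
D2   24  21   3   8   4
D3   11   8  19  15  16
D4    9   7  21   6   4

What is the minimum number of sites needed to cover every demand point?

3

Coverage sets (demand points within 6 of each site):
  D1: {A, B}
  D2: {C, E}
  D3: {}
  D4: {D, E}
No 2 sites suffice: every size-2 union leaves at least one demand point uncovered.
But {D1, D2, D4} covers everything, so the minimum is 3.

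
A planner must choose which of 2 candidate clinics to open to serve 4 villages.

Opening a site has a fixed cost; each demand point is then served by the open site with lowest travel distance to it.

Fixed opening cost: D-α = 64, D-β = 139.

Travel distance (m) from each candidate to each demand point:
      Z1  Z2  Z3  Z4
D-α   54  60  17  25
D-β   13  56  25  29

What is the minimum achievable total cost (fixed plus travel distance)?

Open {D-α}: assign each demand point to its cheapest open site.
  Z1→D-α 54, Z2→D-α 60, Z3→D-α 17, Z4→D-α 25
  travel distance 156, fixed 64 → total 220.
Compare {D-β}: travel distance 123 + fixed 139 = 262.
Compare {D-α, D-β}: travel distance 111 + fixed 203 = 314.

220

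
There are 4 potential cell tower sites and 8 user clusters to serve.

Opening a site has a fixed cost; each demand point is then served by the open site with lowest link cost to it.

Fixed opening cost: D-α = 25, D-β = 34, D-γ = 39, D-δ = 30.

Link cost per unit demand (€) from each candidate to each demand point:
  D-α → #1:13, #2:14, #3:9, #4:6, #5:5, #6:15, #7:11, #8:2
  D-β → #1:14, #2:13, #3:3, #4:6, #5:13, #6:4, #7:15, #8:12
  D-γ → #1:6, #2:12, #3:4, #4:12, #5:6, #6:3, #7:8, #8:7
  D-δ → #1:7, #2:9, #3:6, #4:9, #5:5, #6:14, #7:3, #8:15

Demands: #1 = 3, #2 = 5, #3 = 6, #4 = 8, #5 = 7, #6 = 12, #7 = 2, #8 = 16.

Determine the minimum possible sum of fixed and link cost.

333

Open {D-α, D-γ}: assign each demand point to its cheapest open site.
  #1→D-γ 3×6=18, #2→D-γ 5×12=60, #3→D-γ 6×4=24, #4→D-α 8×6=48, #5→D-α 7×5=35, #6→D-γ 12×3=36, #7→D-γ 2×8=16, #8→D-α 16×2=32
  link cost 269, fixed 64 → total 333.
Compare {D-α, D-γ, D-δ}: link cost 244 + fixed 94 = 338.
Compare {D-α, D-β, D-δ}: link cost 253 + fixed 89 = 342.
Compare {D-α, D-β, D-γ}: link cost 263 + fixed 98 = 361.
All other subsets cost ≥ 338. Minimum total cost: 333.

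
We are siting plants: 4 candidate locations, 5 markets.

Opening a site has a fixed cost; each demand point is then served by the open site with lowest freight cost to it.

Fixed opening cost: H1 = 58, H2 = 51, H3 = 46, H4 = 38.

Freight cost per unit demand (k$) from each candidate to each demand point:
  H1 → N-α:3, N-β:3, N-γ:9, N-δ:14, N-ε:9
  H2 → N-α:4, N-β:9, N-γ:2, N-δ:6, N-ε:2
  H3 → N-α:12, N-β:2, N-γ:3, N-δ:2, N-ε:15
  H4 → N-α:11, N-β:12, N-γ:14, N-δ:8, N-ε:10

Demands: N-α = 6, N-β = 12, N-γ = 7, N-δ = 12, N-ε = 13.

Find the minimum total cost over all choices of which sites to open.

Open {H2, H3}: assign each demand point to its cheapest open site.
  N-α→H2 6×4=24, N-β→H3 12×2=24, N-γ→H2 7×2=14, N-δ→H3 12×2=24, N-ε→H2 13×2=26
  freight cost 112, fixed 97 → total 209.
Compare {H2, H3, H4}: freight cost 112 + fixed 135 = 247.
Compare {H1, H2, H3}: freight cost 106 + fixed 155 = 261.
Compare {H1, H2}: freight cost 166 + fixed 109 = 275.
All other subsets cost ≥ 247. Minimum total cost: 209.

209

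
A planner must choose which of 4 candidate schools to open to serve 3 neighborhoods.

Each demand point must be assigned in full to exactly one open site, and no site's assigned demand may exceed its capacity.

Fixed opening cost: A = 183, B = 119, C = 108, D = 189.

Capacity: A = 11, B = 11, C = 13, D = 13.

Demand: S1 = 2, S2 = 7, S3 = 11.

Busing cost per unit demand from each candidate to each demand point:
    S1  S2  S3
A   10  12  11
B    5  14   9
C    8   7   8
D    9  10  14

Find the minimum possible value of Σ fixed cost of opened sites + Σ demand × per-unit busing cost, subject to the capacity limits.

Open {B, C}; cheapest assignment that respects the capacities:
  B (cap 11, load 11): S3 — cost 11×9 = 99
  C (cap 13, load 9): S1, S2 — cost 2×8 + 7×7 = 65
  Shipping 164, fixed 227 → total 391.
  Any other capacity-feasible assignment to {B, C} ships for at least 164.
Compare {C, D}: its best feasible assignment gives total 471.
Compare {A, C}: its best feasible assignment gives total 477.
Every other set of open sites that can feasibly serve all demand totals ≥ 471 even under its best assignment. Minimum: 391.

391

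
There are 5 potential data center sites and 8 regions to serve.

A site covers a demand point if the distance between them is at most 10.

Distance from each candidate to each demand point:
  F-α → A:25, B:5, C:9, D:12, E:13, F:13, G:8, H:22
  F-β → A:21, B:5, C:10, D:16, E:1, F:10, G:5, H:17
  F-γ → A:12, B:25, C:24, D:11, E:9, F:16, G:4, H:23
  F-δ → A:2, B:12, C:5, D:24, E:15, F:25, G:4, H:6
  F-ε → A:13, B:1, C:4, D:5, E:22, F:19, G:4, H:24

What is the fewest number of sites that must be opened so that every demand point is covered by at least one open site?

3

Coverage sets (demand points within 10 of each site):
  F-α: {B, C, G}
  F-β: {B, C, E, F, G}
  F-γ: {E, G}
  F-δ: {A, C, G, H}
  F-ε: {B, C, D, G}
No 2 sites suffice: every size-2 union leaves at least one demand point uncovered.
But {F-β, F-δ, F-ε} covers everything, so the minimum is 3.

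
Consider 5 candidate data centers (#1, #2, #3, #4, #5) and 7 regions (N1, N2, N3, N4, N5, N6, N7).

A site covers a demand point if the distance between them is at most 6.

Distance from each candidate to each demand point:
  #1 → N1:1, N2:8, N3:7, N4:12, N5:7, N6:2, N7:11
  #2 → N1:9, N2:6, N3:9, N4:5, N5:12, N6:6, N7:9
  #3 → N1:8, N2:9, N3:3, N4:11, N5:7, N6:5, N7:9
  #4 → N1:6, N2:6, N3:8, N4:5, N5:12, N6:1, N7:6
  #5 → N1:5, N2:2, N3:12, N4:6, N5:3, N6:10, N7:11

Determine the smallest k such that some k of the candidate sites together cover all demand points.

Coverage sets (demand points within 6 of each site):
  #1: {N1, N6}
  #2: {N2, N4, N6}
  #3: {N3, N6}
  #4: {N1, N2, N4, N6, N7}
  #5: {N1, N2, N4, N5}
No 2 sites suffice: every size-2 union leaves at least one demand point uncovered.
But {#3, #4, #5} covers everything, so the minimum is 3.

3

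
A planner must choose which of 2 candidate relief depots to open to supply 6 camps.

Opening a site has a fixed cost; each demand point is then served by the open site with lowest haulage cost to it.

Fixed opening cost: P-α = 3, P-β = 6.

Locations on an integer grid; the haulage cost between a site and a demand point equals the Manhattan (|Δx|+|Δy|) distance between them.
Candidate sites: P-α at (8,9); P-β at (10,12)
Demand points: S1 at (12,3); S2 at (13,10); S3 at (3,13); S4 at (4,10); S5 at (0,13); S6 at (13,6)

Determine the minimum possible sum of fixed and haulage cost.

Open {P-α}: assign each demand point to its cheapest open site.
  S1→P-α 10, S2→P-α 6, S3→P-α 9, S4→P-α 5, S5→P-α 12, S6→P-α 8
  haulage cost 50, fixed 3 → total 53.
Compare {P-α, P-β}: haulage cost 47 + fixed 9 = 56.
Compare {P-β}: haulage cost 52 + fixed 6 = 58.

53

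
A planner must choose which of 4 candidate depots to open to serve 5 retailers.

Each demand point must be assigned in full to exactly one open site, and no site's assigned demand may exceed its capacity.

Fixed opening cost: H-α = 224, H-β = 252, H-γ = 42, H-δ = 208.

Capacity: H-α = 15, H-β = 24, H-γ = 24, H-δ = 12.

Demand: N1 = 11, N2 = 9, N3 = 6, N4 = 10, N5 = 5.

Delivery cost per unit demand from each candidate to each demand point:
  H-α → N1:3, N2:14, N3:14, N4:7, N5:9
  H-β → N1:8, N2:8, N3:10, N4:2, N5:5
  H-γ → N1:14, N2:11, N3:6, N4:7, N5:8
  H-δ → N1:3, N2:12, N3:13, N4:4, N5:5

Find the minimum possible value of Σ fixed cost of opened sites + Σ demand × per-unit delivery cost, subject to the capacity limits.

Open {H-β, H-γ}; cheapest assignment that respects the capacities:
  H-β (cap 24, load 21): N1, N4 — cost 11×8 + 10×2 = 108
  H-γ (cap 24, load 20): N2, N3, N5 — cost 9×11 + 6×6 + 5×8 = 175
  Shipping 283, fixed 294 → total 577.
  Any other capacity-feasible assignment to {H-β, H-γ} ships for at least 283.
Compare {H-β, H-γ, H-δ}: its best feasible assignment gives total 688.
Compare {H-α, H-β, H-γ}: its best feasible assignment gives total 704.
Every other set of open sites that can feasibly serve all demand totals ≥ 688 even under its best assignment. Minimum: 577.

577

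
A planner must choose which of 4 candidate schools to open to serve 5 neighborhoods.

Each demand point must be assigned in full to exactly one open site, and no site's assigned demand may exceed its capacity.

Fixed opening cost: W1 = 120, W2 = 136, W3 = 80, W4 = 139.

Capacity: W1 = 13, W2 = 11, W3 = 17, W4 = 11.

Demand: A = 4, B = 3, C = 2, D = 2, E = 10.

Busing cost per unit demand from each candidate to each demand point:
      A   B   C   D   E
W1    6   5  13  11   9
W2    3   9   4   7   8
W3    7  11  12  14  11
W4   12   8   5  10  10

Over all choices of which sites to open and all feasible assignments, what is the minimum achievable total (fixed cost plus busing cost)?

385

Open {W1, W3}; cheapest assignment that respects the capacities:
  W1 (cap 13, load 13): B, E — cost 3×5 + 10×9 = 105
  W3 (cap 17, load 8): A, C, D — cost 4×7 + 2×12 + 2×14 = 80
  Shipping 185, fixed 200 → total 385.
  Any other capacity-feasible assignment to {W1, W3} ships for at least 185.
Compare {W2, W3}: its best feasible assignment gives total 387.
Compare {W1, W2}: its best feasible assignment gives total 395.
Every other set of open sites that can feasibly serve all demand totals ≥ 387 even under its best assignment. Minimum: 385.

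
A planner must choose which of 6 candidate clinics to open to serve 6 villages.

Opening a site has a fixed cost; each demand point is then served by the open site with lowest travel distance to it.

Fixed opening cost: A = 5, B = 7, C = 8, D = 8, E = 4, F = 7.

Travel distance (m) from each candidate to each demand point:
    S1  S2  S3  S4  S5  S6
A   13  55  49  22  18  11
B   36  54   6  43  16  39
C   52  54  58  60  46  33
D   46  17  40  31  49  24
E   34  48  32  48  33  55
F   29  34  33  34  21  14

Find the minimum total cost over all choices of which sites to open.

Open {A, B, D}: assign each demand point to its cheapest open site.
  S1→A 13, S2→D 17, S3→B 6, S4→A 22, S5→B 16, S6→A 11
  travel distance 85, fixed 20 → total 105.
Compare {A, B, D, E}: travel distance 85 + fixed 24 = 109.
Compare {A, B, D, F}: travel distance 85 + fixed 27 = 112.
Compare {A, B, C, D}: travel distance 85 + fixed 28 = 113.
All other subsets cost ≥ 109. Minimum total cost: 105.

105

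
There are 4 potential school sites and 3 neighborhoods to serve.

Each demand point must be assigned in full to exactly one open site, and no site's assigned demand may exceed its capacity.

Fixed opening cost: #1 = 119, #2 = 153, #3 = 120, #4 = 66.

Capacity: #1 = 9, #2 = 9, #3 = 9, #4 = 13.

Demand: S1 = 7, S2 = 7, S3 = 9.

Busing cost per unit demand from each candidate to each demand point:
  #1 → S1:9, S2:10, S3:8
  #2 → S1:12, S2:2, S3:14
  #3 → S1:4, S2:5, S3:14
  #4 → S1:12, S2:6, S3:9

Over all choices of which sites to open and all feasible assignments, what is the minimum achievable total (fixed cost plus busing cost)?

Open {#1, #3, #4}; cheapest assignment that respects the capacities:
  #1 (cap 9, load 9): S3 — cost 9×8 = 72
  #3 (cap 9, load 7): S1 — cost 7×4 = 28
  #4 (cap 13, load 7): S2 — cost 7×6 = 42
  Shipping 142, fixed 305 → total 447.
  Any other capacity-feasible assignment to {#1, #3, #4} ships for at least 142.
Compare {#2, #3, #4}: its best feasible assignment gives total 462.
Compare {#1, #2, #4}: its best feasible assignment gives total 496.
Every other set of open sites that can feasibly serve all demand totals ≥ 462 even under its best assignment. Minimum: 447.

447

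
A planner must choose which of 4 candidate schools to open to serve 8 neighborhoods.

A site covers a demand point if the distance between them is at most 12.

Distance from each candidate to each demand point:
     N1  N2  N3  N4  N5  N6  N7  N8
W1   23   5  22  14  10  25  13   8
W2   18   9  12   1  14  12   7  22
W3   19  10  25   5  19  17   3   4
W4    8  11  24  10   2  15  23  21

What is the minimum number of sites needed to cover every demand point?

3

Coverage sets (demand points within 12 of each site):
  W1: {N2, N5, N8}
  W2: {N2, N3, N4, N6, N7}
  W3: {N2, N4, N7, N8}
  W4: {N1, N2, N4, N5}
No 2 sites suffice: every size-2 union leaves at least one demand point uncovered.
But {W1, W2, W4} covers everything, so the minimum is 3.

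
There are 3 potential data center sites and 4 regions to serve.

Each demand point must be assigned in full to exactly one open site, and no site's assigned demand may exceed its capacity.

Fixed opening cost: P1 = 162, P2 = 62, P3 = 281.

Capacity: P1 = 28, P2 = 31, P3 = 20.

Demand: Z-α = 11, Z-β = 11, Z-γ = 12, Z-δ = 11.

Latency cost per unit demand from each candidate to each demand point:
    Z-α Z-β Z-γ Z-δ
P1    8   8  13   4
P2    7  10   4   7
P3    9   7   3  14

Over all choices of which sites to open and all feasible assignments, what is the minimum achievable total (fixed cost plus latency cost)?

481

Open {P1, P2}; cheapest assignment that respects the capacities:
  P1 (cap 28, load 22): Z-β, Z-δ — cost 11×8 + 11×4 = 132
  P2 (cap 31, load 23): Z-α, Z-γ — cost 11×7 + 12×4 = 125
  Shipping 257, fixed 224 → total 481.
  Any other capacity-feasible assignment to {P1, P2} ships for at least 257.
Compare {P1, P2, P3}: its best feasible assignment gives total 750.
Every other set of open sites that can feasibly serve all demand totals ≥ 750 even under its best assignment. Minimum: 481.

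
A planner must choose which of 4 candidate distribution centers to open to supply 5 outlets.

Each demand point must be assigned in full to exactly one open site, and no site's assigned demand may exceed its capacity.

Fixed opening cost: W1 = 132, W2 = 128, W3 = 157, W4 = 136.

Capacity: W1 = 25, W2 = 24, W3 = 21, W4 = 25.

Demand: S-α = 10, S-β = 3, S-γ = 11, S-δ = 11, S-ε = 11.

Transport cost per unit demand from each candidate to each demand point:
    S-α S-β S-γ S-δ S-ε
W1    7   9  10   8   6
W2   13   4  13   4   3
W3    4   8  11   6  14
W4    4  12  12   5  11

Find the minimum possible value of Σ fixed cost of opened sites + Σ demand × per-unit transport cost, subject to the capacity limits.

544

Open {W1, W2}; cheapest assignment that respects the capacities:
  W1 (cap 25, load 24): S-α, S-β, S-γ — cost 10×7 + 3×9 + 11×10 = 207
  W2 (cap 24, load 22): S-δ, S-ε — cost 11×4 + 11×3 = 77
  Shipping 284, fixed 260 → total 544.
  Any other capacity-feasible assignment to {W1, W2} ships for at least 284.
Compare {W2, W4}: its best feasible assignment gives total 549.
Compare {W1, W4}: its best feasible assignment gives total 566.
Every other set of open sites that can feasibly serve all demand totals ≥ 549 even under its best assignment. Minimum: 544.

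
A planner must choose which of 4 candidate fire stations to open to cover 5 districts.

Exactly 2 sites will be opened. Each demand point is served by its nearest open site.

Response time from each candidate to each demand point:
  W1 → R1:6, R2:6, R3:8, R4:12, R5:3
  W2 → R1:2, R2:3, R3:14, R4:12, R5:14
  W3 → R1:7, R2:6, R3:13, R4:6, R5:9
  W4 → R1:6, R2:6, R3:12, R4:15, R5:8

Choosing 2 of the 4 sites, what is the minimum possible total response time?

28

Open {W1, W2}.
  R1→W2 2, R2→W2 3, R3→W1 8, R4→W1 12, R5→W1 3  ⇒ total 28.
Compare {W1, W3}: total 29.
Compare {W2, W3}: total 33.
No size-2 selection does better; minimum is 28.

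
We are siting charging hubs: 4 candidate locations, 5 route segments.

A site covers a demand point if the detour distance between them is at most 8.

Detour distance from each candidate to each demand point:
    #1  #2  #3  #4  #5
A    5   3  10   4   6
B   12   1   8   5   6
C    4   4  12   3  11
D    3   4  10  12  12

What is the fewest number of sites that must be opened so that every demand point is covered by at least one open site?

2

Coverage sets (demand points within 8 of each site):
  A: {#1, #2, #4, #5}
  B: {#2, #3, #4, #5}
  C: {#1, #2, #4}
  D: {#1, #2}
No single site covers all 5 demand points.
But {A, B} covers everything, so the minimum is 2.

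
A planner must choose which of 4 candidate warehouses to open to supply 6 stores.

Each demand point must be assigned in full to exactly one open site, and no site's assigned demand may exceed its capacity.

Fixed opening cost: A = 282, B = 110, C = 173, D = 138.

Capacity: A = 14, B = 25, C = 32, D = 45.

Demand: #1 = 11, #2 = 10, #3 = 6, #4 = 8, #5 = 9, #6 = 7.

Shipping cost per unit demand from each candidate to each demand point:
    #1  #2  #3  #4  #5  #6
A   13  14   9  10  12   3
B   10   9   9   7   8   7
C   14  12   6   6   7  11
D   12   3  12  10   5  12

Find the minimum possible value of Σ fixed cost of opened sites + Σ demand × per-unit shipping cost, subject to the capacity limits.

614

Open {B, D}; cheapest assignment that respects the capacities:
  B (cap 25, load 21): #3, #4, #6 — cost 6×9 + 8×7 + 7×7 = 159
  D (cap 45, load 30): #1, #2, #5 — cost 11×12 + 10×3 + 9×5 = 207
  Shipping 366, fixed 248 → total 614.
  Any other capacity-feasible assignment to {B, D} ships for at least 366.
Compare {C, D}: its best feasible assignment gives total 679.
Compare {B, C}: its best feasible assignment gives total 707.
Every other set of open sites that can feasibly serve all demand totals ≥ 679 even under its best assignment. Minimum: 614.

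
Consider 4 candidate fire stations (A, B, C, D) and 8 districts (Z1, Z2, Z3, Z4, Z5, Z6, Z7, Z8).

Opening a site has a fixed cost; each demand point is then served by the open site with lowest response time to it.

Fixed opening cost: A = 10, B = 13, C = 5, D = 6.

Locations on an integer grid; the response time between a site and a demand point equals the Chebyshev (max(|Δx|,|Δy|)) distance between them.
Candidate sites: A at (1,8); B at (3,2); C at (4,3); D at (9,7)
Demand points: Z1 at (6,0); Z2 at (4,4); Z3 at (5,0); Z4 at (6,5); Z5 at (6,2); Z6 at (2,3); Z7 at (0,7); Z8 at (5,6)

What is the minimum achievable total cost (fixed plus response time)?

25

Open {C}: assign each demand point to its cheapest open site.
  Z1→C 3, Z2→C 1, Z3→C 3, Z4→C 2, Z5→C 2, Z6→C 2, Z7→C 4, Z8→C 3
  response time 20, fixed 5 → total 25.
Compare {C, D}: response time 20 + fixed 11 = 31.
Compare {A, C}: response time 17 + fixed 15 = 32.
Compare {B}: response time 23 + fixed 13 = 36.
All other subsets cost ≥ 31. Minimum total cost: 25.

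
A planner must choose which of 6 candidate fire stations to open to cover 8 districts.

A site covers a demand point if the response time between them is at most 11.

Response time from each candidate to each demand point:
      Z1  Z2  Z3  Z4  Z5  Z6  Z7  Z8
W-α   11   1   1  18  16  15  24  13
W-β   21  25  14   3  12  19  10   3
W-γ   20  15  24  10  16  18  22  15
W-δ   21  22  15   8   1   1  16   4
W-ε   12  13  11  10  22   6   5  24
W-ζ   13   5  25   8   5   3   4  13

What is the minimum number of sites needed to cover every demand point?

3

Coverage sets (demand points within 11 of each site):
  W-α: {Z1, Z2, Z3}
  W-β: {Z4, Z7, Z8}
  W-γ: {Z4}
  W-δ: {Z4, Z5, Z6, Z8}
  W-ε: {Z3, Z4, Z6, Z7}
  W-ζ: {Z2, Z4, Z5, Z6, Z7}
No 2 sites suffice: every size-2 union leaves at least one demand point uncovered.
But {W-α, W-β, W-δ} covers everything, so the minimum is 3.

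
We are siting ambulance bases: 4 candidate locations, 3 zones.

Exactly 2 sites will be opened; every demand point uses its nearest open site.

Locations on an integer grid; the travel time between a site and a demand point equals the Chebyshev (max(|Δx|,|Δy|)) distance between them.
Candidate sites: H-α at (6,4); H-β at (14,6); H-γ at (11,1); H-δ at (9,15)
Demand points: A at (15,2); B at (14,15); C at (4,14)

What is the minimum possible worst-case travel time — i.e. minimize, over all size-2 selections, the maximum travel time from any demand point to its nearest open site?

5

Open {H-β, H-δ}.
  Farthest demand point is B at travel time 5 (to H-δ); all others are ≤ 5.
With {H-γ, H-δ} the worst case is 5.
With {H-α, H-δ} the worst case is 9.
No size-2 selection achieves below 5.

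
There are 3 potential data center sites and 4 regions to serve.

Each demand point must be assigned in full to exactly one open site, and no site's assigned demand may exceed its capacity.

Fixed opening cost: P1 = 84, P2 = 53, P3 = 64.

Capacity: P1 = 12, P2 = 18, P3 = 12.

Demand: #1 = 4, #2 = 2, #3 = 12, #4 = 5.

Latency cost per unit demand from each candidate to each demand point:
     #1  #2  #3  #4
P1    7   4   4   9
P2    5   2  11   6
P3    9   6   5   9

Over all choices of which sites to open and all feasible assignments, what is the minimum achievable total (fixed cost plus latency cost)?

Open {P2, P3}; cheapest assignment that respects the capacities:
  P2 (cap 18, load 11): #1, #2, #4 — cost 4×5 + 2×2 + 5×6 = 54
  P3 (cap 12, load 12): #3 — cost 12×5 = 60
  Shipping 114, fixed 117 → total 231.
  Any other capacity-feasible assignment to {P2, P3} ships for at least 114.
Compare {P1, P2}: its best feasible assignment gives total 239.
Compare {P1, P3}: its best feasible assignment gives total 289.
Every other set of open sites that can feasibly serve all demand totals ≥ 239 even under its best assignment. Minimum: 231.

231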